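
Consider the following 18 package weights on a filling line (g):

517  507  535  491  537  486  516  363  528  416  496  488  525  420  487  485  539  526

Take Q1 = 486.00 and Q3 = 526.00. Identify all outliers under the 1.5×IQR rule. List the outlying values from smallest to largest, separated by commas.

363, 416, 420

IQR = Q3 − Q1 = 526.00 − 486.00 = 40.00.
Lower fence = Q1 − 1.5·IQR = 486.00 − 60.00 = 426.00.
Upper fence = Q3 + 1.5·IQR = 526.00 + 60.00 = 586.00.
363 < 426.00 → outlier.
416 < 426.00 → outlier.
420 < 426.00 → outlier.
All remaining values lie within [426.00, 586.00].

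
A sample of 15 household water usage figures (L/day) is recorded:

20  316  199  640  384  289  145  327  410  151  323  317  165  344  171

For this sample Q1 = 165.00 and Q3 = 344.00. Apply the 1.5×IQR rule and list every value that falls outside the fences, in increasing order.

IQR = Q3 − Q1 = 344.00 − 165.00 = 179.00.
Lower fence = Q1 − 1.5·IQR = 165.00 − 268.50 = -103.50.
Upper fence = Q3 + 1.5·IQR = 344.00 + 268.50 = 612.50.
640 > 612.50 → outlier.
All remaining values lie within [-103.50, 612.50].

640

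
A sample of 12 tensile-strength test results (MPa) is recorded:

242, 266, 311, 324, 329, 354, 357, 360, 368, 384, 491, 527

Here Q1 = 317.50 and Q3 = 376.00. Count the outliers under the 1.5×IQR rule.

IQR = 58.50; fences at 317.50 − 87.75 = 229.75 and 376.00 + 87.75 = 463.75.
Outside the cutoffs: 491, 527.

2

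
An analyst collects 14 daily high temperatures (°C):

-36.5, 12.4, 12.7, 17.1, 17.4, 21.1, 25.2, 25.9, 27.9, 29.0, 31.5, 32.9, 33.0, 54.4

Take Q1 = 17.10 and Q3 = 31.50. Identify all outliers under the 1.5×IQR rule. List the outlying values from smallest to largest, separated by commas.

-36.5, 54.4

IQR = Q3 − Q1 = 31.50 − 17.10 = 14.40.
Lower fence = Q1 − 1.5·IQR = 17.10 − 21.60 = -4.50.
Upper fence = Q3 + 1.5·IQR = 31.50 + 21.60 = 53.10.
-36.5 < -4.50 → outlier.
54.4 > 53.10 → outlier.
All remaining values lie within [-4.50, 53.10].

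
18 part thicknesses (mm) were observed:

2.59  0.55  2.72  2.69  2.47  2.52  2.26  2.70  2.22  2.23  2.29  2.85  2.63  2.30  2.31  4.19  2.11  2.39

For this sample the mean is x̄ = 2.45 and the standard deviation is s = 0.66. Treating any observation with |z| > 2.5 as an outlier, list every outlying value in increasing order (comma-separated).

Cutoffs at x̄ ± 2.5s: 2.45 ± 2.5·0.66 = [0.80, 4.10].
0.55: z = -2.88, |z| > 2.5 → outlier.
4.19: z = 2.64, |z| > 2.5 → outlier.
Every other value lies within [0.80, 4.10].

0.55, 4.19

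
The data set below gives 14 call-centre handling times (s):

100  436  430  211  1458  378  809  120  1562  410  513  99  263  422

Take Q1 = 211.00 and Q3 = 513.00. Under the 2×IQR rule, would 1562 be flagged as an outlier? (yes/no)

yes

IQR = Q3 − Q1 = 513.00 − 211.00 = 302.00.
Lower fence = Q1 − 2·IQR = 211.00 − 604.00 = -393.00.
Upper fence = Q3 + 2·IQR = 513.00 + 604.00 = 1117.00.
1562 lies above the upper fence.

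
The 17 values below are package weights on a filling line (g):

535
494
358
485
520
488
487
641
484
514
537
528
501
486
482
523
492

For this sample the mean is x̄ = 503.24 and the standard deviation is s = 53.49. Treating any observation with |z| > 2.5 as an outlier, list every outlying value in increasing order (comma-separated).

Cutoffs at x̄ ± 2.5s: 503.24 ± 2.5·53.49 = [369.515, 636.965].
358: z = -2.72, |z| > 2.5 → outlier.
641: z = 2.58, |z| > 2.5 → outlier.
Every other value lies within [369.515, 636.965].

358, 641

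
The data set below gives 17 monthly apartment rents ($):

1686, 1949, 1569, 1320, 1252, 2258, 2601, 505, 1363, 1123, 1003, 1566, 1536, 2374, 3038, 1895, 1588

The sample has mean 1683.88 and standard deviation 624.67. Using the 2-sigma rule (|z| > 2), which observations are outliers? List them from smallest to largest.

3038

Cutoffs at x̄ ± 2s: 1683.88 ± 2·624.67 = [434.54, 2933.22].
3038: z = 2.17, |z| > 2 → outlier.
Every other value lies within [434.54, 2933.22].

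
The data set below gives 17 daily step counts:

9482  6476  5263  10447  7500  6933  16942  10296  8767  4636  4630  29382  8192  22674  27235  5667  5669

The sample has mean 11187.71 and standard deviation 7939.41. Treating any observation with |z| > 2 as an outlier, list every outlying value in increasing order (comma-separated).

Cutoffs at x̄ ± 2s: 11187.71 ± 2·7939.41 = [-4691.11, 27066.53].
27235: z = 2.02, |z| > 2 → outlier.
29382: z = 2.29, |z| > 2 → outlier.
Every other value lies within [-4691.11, 27066.53].

27235, 29382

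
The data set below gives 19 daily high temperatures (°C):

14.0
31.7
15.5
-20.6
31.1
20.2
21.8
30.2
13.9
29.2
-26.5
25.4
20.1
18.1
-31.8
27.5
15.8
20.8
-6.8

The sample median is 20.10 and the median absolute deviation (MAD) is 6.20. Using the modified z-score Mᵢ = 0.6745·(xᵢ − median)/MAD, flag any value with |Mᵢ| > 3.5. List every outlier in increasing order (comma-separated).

|Mᵢ| > 3.5 ⇔ |xᵢ − 20.10| > 3.5·6.20/0.6745 = 32.17.
So outliers lie outside [-12.07, 52.27].
-31.8: M = -5.65 → outlier.
-26.5: M = -5.07 → outlier.
-20.6: M = -4.43 → outlier.

-31.8, -26.5, -20.6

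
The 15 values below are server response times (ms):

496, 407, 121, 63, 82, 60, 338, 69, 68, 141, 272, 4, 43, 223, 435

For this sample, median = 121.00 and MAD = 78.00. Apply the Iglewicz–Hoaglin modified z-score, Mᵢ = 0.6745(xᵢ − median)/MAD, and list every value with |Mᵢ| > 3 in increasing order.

496

|Mᵢ| > 3 ⇔ |xᵢ − 121.00| > 3·78.00/0.6745 = 346.92.
So outliers lie outside [-225.92, 467.92].
496: M = 3.24 → outlier.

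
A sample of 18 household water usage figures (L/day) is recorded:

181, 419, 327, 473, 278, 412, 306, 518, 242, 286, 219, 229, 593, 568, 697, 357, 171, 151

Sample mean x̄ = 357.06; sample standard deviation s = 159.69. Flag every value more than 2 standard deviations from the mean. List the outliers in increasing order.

Cutoffs at x̄ ± 2s: 357.06 ± 2·159.69 = [37.68, 676.44].
697: z = 2.13, |z| > 2 → outlier.
Every other value lies within [37.68, 676.44].

697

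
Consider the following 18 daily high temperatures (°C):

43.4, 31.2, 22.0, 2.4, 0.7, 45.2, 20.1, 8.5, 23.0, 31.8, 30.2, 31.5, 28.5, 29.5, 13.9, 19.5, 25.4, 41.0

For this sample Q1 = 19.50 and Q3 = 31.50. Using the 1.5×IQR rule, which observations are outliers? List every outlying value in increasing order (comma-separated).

0.7

IQR = Q3 − Q1 = 31.50 − 19.50 = 12.00.
Lower fence = Q1 − 1.5·IQR = 19.50 − 18.00 = 1.50.
Upper fence = Q3 + 1.5·IQR = 31.50 + 18.00 = 49.50.
0.7 < 1.50 → outlier.
All remaining values lie within [1.50, 49.50].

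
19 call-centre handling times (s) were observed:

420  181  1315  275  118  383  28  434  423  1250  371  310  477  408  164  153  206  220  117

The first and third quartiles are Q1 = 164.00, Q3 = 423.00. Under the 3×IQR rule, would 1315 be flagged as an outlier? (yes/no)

IQR = Q3 − Q1 = 423.00 − 164.00 = 259.00.
Lower fence = Q1 − 3·IQR = 164.00 − 777.00 = -613.00.
Upper fence = Q3 + 3·IQR = 423.00 + 777.00 = 1200.00.
1315 lies above the upper fence.

yes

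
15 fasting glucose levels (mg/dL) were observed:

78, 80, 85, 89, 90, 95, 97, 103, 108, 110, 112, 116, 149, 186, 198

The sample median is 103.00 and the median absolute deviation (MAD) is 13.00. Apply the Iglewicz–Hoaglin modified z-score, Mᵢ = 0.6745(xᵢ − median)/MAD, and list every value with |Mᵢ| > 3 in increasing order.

|Mᵢ| > 3 ⇔ |xᵢ − 103.00| > 3·13.00/0.6745 = 57.82.
So outliers lie outside [45.18, 160.82].
186: M = 4.31 → outlier.
198: M = 4.93 → outlier.

186, 198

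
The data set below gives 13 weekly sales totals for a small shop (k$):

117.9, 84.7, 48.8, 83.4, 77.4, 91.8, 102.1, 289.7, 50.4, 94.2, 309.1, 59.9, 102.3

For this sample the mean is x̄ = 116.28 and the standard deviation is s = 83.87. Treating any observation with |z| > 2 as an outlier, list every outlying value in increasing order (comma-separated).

289.7, 309.1

Cutoffs at x̄ ± 2s: 116.28 ± 2·83.87 = [-51.46, 284.02].
289.7: z = 2.07, |z| > 2 → outlier.
309.1: z = 2.30, |z| > 2 → outlier.
Every other value lies within [-51.46, 284.02].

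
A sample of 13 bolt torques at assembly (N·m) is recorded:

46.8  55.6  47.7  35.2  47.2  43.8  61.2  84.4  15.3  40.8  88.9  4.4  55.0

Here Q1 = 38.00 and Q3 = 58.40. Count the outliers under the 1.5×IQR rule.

1

IQR = 20.40; fences at 38.00 − 30.60 = 7.40 and 58.40 + 30.60 = 89.00.
Outside the cutoffs: 4.4.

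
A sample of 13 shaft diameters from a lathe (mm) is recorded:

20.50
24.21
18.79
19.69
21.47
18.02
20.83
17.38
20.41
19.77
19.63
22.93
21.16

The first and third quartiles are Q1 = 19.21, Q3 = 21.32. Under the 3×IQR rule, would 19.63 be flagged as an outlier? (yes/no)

IQR = Q3 − Q1 = 21.32 − 19.21 = 2.11.
Lower fence = Q1 − 3·IQR = 19.21 − 6.33 = 12.88.
Upper fence = Q3 + 3·IQR = 21.32 + 6.33 = 27.65.
19.63 lies within [12.88, 27.65].

no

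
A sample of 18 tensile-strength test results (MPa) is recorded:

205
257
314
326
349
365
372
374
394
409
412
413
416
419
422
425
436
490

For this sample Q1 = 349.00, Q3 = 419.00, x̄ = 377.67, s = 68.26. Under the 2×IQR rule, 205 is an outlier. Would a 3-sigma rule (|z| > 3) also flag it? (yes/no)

z = (205 − 377.67) / 68.26 = -2.53.
|z| = 2.53 ≤ 3.

no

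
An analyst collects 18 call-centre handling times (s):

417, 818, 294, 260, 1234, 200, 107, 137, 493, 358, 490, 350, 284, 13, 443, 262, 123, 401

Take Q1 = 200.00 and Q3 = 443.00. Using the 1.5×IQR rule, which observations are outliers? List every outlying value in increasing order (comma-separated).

IQR = Q3 − Q1 = 443.00 − 200.00 = 243.00.
Lower fence = Q1 − 1.5·IQR = 200.00 − 364.50 = -164.50.
Upper fence = Q3 + 1.5·IQR = 443.00 + 364.50 = 807.50.
818 > 807.50 → outlier.
1234 > 807.50 → outlier.
All remaining values lie within [-164.50, 807.50].

818, 1234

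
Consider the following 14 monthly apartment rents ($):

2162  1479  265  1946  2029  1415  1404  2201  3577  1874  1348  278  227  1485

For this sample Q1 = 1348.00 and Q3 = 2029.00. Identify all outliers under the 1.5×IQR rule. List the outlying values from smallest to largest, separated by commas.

227, 265, 278, 3577

IQR = Q3 − Q1 = 2029.00 − 1348.00 = 681.00.
Lower fence = Q1 − 1.5·IQR = 1348.00 − 1021.50 = 326.50.
Upper fence = Q3 + 1.5·IQR = 2029.00 + 1021.50 = 3050.50.
227 < 326.50 → outlier.
265 < 326.50 → outlier.
278 < 326.50 → outlier.
3577 > 3050.50 → outlier.
All remaining values lie within [326.50, 3050.50].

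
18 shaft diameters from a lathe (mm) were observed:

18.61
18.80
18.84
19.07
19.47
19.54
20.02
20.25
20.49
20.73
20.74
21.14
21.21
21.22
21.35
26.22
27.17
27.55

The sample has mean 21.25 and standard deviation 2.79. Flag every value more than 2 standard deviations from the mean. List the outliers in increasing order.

27.17, 27.55

Cutoffs at x̄ ± 2s: 21.25 ± 2·2.79 = [15.67, 26.83].
27.17: z = 2.12, |z| > 2 → outlier.
27.55: z = 2.26, |z| > 2 → outlier.
Every other value lies within [15.67, 26.83].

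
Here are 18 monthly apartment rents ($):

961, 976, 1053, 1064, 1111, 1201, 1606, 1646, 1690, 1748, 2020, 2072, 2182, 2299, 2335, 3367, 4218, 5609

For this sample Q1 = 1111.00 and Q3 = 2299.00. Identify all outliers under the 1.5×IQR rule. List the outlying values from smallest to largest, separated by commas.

IQR = Q3 − Q1 = 2299.00 − 1111.00 = 1188.00.
Lower fence = Q1 − 1.5·IQR = 1111.00 − 1782.00 = -671.00.
Upper fence = Q3 + 1.5·IQR = 2299.00 + 1782.00 = 4081.00.
4218 > 4081.00 → outlier.
5609 > 4081.00 → outlier.
All remaining values lie within [-671.00, 4081.00].

4218, 5609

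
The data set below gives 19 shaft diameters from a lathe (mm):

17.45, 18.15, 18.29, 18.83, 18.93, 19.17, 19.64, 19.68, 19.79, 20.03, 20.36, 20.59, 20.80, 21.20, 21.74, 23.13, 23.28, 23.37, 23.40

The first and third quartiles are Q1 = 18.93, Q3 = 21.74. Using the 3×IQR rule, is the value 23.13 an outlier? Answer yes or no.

IQR = Q3 − Q1 = 21.74 − 18.93 = 2.81.
Lower fence = Q1 − 3·IQR = 18.93 − 8.43 = 10.50.
Upper fence = Q3 + 3·IQR = 21.74 + 8.43 = 30.17.
23.13 lies within [10.50, 30.17].

no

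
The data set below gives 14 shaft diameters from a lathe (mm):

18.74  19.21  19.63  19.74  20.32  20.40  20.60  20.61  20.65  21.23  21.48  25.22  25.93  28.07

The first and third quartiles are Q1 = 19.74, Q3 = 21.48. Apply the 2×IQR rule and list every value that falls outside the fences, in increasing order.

IQR = Q3 − Q1 = 21.48 − 19.74 = 1.74.
Lower fence = Q1 − 2·IQR = 19.74 − 3.48 = 16.26.
Upper fence = Q3 + 2·IQR = 21.48 + 3.48 = 24.96.
25.22 > 24.96 → outlier.
25.93 > 24.96 → outlier.
28.07 > 24.96 → outlier.
All remaining values lie within [16.26, 24.96].

25.22, 25.93, 28.07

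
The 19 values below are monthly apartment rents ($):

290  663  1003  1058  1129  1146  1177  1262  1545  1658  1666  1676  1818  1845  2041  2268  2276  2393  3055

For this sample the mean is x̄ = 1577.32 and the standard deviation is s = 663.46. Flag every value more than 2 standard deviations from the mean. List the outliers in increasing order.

Cutoffs at x̄ ± 2s: 1577.32 ± 2·663.46 = [250.40, 2904.24].
3055: z = 2.23, |z| > 2 → outlier.
Every other value lies within [250.40, 2904.24].

3055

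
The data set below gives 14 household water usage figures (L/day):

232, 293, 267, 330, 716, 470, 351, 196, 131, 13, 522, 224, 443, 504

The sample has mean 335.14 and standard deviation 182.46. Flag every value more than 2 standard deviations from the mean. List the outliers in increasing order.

Cutoffs at x̄ ± 2s: 335.14 ± 2·182.46 = [-29.78, 700.06].
716: z = 2.09, |z| > 2 → outlier.
Every other value lies within [-29.78, 700.06].

716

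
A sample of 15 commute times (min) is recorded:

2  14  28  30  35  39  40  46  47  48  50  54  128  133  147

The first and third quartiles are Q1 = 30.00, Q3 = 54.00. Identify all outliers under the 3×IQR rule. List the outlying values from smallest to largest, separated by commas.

IQR = Q3 − Q1 = 54.00 − 30.00 = 24.00.
Lower fence = Q1 − 3·IQR = 30.00 − 72.00 = -42.00.
Upper fence = Q3 + 3·IQR = 54.00 + 72.00 = 126.00.
128 > 126.00 → outlier.
133 > 126.00 → outlier.
147 > 126.00 → outlier.
All remaining values lie within [-42.00, 126.00].

128, 133, 147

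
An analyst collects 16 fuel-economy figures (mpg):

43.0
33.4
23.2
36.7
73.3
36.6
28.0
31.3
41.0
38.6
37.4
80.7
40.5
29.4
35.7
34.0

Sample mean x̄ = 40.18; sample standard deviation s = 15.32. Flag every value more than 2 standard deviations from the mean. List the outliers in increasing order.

73.3, 80.7

Cutoffs at x̄ ± 2s: 40.18 ± 2·15.32 = [9.54, 70.82].
73.3: z = 2.16, |z| > 2 → outlier.
80.7: z = 2.64, |z| > 2 → outlier.
Every other value lies within [9.54, 70.82].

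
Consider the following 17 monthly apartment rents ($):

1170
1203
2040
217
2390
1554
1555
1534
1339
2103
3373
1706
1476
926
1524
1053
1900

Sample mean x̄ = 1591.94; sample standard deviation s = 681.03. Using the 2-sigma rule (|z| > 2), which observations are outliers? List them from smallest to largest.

Cutoffs at x̄ ± 2s: 1591.94 ± 2·681.03 = [229.88, 2954.00].
217: z = -2.02, |z| > 2 → outlier.
3373: z = 2.62, |z| > 2 → outlier.
Every other value lies within [229.88, 2954.00].

217, 3373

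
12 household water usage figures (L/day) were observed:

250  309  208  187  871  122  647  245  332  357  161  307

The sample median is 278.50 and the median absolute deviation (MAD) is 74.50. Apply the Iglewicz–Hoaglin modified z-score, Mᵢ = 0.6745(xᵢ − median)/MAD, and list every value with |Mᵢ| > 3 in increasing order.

647, 871

|Mᵢ| > 3 ⇔ |xᵢ − 278.50| > 3·74.50/0.6745 = 331.36.
So outliers lie outside [-52.86, 609.86].
647: M = 3.34 → outlier.
871: M = 5.36 → outlier.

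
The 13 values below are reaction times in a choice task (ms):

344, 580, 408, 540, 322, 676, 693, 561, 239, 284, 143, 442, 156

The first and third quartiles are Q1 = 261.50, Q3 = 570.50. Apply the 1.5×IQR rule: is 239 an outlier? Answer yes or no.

IQR = Q3 − Q1 = 570.50 − 261.50 = 309.00.
Lower fence = Q1 − 1.5·IQR = 261.50 − 463.50 = -202.00.
Upper fence = Q3 + 1.5·IQR = 570.50 + 463.50 = 1034.00.
239 lies within [-202.00, 1034.00].

no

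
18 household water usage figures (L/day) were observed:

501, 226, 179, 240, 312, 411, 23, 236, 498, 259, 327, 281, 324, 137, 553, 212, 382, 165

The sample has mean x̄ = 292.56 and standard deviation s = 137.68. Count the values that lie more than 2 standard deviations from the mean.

Cutoffs: x̄ ± 2s = [17.20, 567.92].
Every value lies within the cutoffs.

0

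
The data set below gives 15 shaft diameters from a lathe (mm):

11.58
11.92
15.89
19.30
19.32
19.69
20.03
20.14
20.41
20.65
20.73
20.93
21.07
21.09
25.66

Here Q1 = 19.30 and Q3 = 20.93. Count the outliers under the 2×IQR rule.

IQR = 1.63; fences at 19.30 − 3.26 = 16.04 and 20.93 + 3.26 = 24.19.
Outside the cutoffs: 11.58, 11.92, 15.89, 25.66.

4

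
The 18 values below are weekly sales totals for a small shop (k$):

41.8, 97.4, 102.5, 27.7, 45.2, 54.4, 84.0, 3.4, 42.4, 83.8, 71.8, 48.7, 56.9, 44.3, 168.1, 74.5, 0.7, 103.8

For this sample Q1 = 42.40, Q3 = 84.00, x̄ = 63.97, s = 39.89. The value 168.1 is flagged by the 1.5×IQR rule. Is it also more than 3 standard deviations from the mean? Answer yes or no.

z = (168.1 − 63.97) / 39.89 = 2.61.
|z| = 2.61 ≤ 3.

no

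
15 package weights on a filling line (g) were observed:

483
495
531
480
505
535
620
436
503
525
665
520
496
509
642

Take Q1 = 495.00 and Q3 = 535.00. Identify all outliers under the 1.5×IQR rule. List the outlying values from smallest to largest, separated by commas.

IQR = Q3 − Q1 = 535.00 − 495.00 = 40.00.
Lower fence = Q1 − 1.5·IQR = 495.00 − 60.00 = 435.00.
Upper fence = Q3 + 1.5·IQR = 535.00 + 60.00 = 595.00.
620 > 595.00 → outlier.
642 > 595.00 → outlier.
665 > 595.00 → outlier.
All remaining values lie within [435.00, 595.00].

620, 642, 665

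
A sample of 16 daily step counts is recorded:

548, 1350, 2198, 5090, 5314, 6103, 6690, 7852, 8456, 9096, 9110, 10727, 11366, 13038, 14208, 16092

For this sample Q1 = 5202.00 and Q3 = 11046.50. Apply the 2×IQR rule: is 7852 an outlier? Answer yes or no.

IQR = Q3 − Q1 = 11046.50 − 5202.00 = 5844.50.
Lower fence = Q1 − 2·IQR = 5202.00 − 11689.00 = -6487.00.
Upper fence = Q3 + 2·IQR = 11046.50 + 11689.00 = 22735.50.
7852 lies within [-6487.00, 22735.50].

no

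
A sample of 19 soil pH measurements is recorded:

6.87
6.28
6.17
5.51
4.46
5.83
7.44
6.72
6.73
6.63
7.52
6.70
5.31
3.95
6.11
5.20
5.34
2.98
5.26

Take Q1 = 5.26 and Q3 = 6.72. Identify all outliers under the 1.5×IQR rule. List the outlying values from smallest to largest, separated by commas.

2.98

IQR = Q3 − Q1 = 6.72 − 5.26 = 1.46.
Lower fence = Q1 − 1.5·IQR = 5.26 − 2.19 = 3.07.
Upper fence = Q3 + 1.5·IQR = 6.72 + 2.19 = 8.91.
2.98 < 3.07 → outlier.
All remaining values lie within [3.07, 8.91].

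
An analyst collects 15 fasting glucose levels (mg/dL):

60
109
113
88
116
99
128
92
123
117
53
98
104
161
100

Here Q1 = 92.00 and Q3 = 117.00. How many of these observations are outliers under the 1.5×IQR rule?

IQR = 25.00; fences at 92.00 − 37.50 = 54.50 and 117.00 + 37.50 = 154.50.
Outside the cutoffs: 53, 161.

2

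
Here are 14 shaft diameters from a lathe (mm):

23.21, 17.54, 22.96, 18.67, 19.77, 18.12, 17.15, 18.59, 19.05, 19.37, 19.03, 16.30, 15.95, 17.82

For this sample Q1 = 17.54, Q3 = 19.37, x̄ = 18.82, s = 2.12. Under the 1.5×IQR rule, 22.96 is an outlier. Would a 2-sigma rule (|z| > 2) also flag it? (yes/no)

z = (22.96 − 18.82) / 2.12 = 1.95.
|z| = 1.95 ≤ 2.

no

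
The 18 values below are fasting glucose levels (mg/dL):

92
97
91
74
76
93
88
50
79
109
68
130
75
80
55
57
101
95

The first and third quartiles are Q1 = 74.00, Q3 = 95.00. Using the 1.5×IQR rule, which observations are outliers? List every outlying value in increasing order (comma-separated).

IQR = Q3 − Q1 = 95.00 − 74.00 = 21.00.
Lower fence = Q1 − 1.5·IQR = 74.00 − 31.50 = 42.50.
Upper fence = Q3 + 1.5·IQR = 95.00 + 31.50 = 126.50.
130 > 126.50 → outlier.
All remaining values lie within [42.50, 126.50].

130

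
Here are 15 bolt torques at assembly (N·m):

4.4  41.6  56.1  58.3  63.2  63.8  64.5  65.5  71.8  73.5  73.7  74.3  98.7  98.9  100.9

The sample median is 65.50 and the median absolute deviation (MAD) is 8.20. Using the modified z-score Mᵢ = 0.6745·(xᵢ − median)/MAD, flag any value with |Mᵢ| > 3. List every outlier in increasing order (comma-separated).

4.4

|Mᵢ| > 3 ⇔ |xᵢ − 65.50| > 3·8.20/0.6745 = 36.47.
So outliers lie outside [29.03, 101.97].
4.4: M = -5.03 → outlier.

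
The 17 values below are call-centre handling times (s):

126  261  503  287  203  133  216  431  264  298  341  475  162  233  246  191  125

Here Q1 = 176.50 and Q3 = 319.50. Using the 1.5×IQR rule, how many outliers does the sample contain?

IQR = 143.00; fences at 176.50 − 214.50 = -38.00 and 319.50 + 214.50 = 534.00.
Every value lies within the cutoffs.

0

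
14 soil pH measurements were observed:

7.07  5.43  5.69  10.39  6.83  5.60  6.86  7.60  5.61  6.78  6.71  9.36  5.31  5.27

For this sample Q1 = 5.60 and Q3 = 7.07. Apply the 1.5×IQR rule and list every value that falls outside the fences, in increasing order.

IQR = Q3 − Q1 = 7.07 − 5.60 = 1.47.
Lower fence = Q1 − 1.5·IQR = 5.60 − 2.205 = 3.395.
Upper fence = Q3 + 1.5·IQR = 7.07 + 2.205 = 9.275.
9.36 > 9.275 → outlier.
10.39 > 9.275 → outlier.
All remaining values lie within [3.395, 9.275].

9.36, 10.39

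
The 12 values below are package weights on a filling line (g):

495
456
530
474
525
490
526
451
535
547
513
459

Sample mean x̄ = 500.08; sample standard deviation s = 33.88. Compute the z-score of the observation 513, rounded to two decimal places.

z = (513 − 500.08) / 33.88 = 0.38.

0.38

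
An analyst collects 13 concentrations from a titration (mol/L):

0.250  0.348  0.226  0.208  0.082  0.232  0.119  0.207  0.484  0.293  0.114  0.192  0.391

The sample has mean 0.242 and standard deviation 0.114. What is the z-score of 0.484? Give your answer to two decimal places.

2.12

z = (0.484 − 0.242) / 0.114 = 2.12.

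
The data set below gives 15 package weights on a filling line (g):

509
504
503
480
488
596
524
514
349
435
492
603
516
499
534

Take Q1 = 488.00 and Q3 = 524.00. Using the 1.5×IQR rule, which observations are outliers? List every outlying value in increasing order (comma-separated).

349, 596, 603

IQR = Q3 − Q1 = 524.00 − 488.00 = 36.00.
Lower fence = Q1 − 1.5·IQR = 488.00 − 54.00 = 434.00.
Upper fence = Q3 + 1.5·IQR = 524.00 + 54.00 = 578.00.
349 < 434.00 → outlier.
596 > 578.00 → outlier.
603 > 578.00 → outlier.
All remaining values lie within [434.00, 578.00].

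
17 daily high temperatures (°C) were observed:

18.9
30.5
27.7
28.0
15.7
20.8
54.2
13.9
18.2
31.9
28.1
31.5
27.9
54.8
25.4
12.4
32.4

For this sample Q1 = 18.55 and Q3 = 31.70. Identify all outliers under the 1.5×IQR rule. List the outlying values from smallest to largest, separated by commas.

54.2, 54.8

IQR = Q3 − Q1 = 31.70 − 18.55 = 13.15.
Lower fence = Q1 − 1.5·IQR = 18.55 − 19.725 = -1.175.
Upper fence = Q3 + 1.5·IQR = 31.70 + 19.725 = 51.425.
54.2 > 51.425 → outlier.
54.8 > 51.425 → outlier.
All remaining values lie within [-1.175, 51.425].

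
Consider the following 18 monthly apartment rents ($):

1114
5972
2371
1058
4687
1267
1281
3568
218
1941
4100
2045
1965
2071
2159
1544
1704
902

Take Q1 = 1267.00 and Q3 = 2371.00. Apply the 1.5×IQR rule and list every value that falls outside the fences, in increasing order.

4100, 4687, 5972

IQR = Q3 − Q1 = 2371.00 − 1267.00 = 1104.00.
Lower fence = Q1 − 1.5·IQR = 1267.00 − 1656.00 = -389.00.
Upper fence = Q3 + 1.5·IQR = 2371.00 + 1656.00 = 4027.00.
4100 > 4027.00 → outlier.
4687 > 4027.00 → outlier.
5972 > 4027.00 → outlier.
All remaining values lie within [-389.00, 4027.00].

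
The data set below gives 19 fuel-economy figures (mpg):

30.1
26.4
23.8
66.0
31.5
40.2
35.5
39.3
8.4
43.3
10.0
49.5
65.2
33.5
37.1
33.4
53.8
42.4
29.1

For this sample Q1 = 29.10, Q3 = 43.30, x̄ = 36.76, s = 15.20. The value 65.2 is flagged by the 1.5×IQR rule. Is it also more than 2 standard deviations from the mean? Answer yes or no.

no

z = (65.2 − 36.76) / 15.20 = 1.87.
|z| = 1.87 ≤ 2.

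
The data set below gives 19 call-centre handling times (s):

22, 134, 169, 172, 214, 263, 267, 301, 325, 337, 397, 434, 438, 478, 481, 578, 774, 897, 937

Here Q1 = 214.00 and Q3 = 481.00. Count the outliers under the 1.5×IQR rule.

IQR = 267.00; fences at 214.00 − 400.50 = -186.50 and 481.00 + 400.50 = 881.50.
Outside the cutoffs: 897, 937.

2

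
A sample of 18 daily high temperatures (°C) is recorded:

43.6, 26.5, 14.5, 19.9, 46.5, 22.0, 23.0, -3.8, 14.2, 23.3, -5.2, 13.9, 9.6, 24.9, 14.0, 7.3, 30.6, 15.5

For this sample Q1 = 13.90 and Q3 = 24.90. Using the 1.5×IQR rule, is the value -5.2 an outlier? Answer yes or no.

yes

IQR = Q3 − Q1 = 24.90 − 13.90 = 11.00.
Lower fence = Q1 − 1.5·IQR = 13.90 − 16.50 = -2.60.
Upper fence = Q3 + 1.5·IQR = 24.90 + 16.50 = 41.40.
-5.2 lies below the lower fence.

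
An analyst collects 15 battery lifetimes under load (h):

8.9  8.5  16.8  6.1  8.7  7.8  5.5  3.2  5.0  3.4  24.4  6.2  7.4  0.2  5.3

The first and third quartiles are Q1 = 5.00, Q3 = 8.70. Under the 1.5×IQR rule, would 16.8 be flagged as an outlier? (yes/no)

yes

IQR = Q3 − Q1 = 8.70 − 5.00 = 3.70.
Lower fence = Q1 − 1.5·IQR = 5.00 − 5.55 = -0.55.
Upper fence = Q3 + 1.5·IQR = 8.70 + 5.55 = 14.25.
16.8 lies above the upper fence.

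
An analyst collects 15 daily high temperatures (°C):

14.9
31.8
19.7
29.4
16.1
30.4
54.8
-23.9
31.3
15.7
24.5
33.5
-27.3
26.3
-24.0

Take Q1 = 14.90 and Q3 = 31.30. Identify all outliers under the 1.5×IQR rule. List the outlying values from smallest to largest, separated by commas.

IQR = Q3 − Q1 = 31.30 − 14.90 = 16.40.
Lower fence = Q1 − 1.5·IQR = 14.90 − 24.60 = -9.70.
Upper fence = Q3 + 1.5·IQR = 31.30 + 24.60 = 55.90.
-27.3 < -9.70 → outlier.
-24.0 < -9.70 → outlier.
-23.9 < -9.70 → outlier.
All remaining values lie within [-9.70, 55.90].

-27.3, -24.0, -23.9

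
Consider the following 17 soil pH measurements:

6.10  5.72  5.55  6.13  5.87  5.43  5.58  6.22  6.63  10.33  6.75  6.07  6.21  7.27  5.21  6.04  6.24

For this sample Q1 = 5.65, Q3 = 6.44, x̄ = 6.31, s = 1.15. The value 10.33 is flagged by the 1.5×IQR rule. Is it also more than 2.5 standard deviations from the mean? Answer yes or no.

yes

z = (10.33 − 6.31) / 1.15 = 3.50.
|z| = 3.50 > 2.5.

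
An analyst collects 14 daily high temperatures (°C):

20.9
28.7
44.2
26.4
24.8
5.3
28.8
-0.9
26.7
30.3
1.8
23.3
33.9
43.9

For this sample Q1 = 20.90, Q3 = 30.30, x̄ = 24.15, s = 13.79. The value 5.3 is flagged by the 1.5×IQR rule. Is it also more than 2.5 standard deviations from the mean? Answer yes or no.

no

z = (5.3 − 24.15) / 13.79 = -1.37.
|z| = 1.37 ≤ 2.5.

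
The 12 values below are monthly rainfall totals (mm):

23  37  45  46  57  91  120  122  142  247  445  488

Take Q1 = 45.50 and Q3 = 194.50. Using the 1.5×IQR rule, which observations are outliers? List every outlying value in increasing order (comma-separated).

IQR = Q3 − Q1 = 194.50 − 45.50 = 149.00.
Lower fence = Q1 − 1.5·IQR = 45.50 − 223.50 = -178.00.
Upper fence = Q3 + 1.5·IQR = 194.50 + 223.50 = 418.00.
445 > 418.00 → outlier.
488 > 418.00 → outlier.
All remaining values lie within [-178.00, 418.00].

445, 488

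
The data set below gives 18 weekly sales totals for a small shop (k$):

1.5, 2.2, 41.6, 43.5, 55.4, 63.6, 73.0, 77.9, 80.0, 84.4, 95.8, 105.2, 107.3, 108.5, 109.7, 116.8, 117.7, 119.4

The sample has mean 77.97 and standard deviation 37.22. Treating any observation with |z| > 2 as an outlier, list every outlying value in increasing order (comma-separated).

Cutoffs at x̄ ± 2s: 77.97 ± 2·37.22 = [3.53, 152.41].
1.5: z = -2.05, |z| > 2 → outlier.
2.2: z = -2.04, |z| > 2 → outlier.
Every other value lies within [3.53, 152.41].

1.5, 2.2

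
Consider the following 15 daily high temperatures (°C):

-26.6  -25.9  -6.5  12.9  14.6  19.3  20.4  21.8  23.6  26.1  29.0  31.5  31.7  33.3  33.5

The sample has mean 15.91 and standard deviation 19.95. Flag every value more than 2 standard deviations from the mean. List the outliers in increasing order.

Cutoffs at x̄ ± 2s: 15.91 ± 2·19.95 = [-23.99, 55.81].
-26.6: z = -2.13, |z| > 2 → outlier.
-25.9: z = -2.10, |z| > 2 → outlier.
Every other value lies within [-23.99, 55.81].

-26.6, -25.9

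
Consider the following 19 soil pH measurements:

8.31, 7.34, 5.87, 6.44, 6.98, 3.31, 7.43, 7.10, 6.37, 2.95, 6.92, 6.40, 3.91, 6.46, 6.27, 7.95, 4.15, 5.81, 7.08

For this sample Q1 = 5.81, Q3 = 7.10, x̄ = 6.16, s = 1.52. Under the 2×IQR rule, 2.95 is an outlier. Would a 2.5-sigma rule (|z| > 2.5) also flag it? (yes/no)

no

z = (2.95 − 6.16) / 1.52 = -2.11.
|z| = 2.11 ≤ 2.5.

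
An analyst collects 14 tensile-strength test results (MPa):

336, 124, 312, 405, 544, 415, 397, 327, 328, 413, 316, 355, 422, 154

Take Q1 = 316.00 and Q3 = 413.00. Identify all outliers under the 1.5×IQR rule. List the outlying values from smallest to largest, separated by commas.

IQR = Q3 − Q1 = 413.00 − 316.00 = 97.00.
Lower fence = Q1 − 1.5·IQR = 316.00 − 145.50 = 170.50.
Upper fence = Q3 + 1.5·IQR = 413.00 + 145.50 = 558.50.
124 < 170.50 → outlier.
154 < 170.50 → outlier.
All remaining values lie within [170.50, 558.50].

124, 154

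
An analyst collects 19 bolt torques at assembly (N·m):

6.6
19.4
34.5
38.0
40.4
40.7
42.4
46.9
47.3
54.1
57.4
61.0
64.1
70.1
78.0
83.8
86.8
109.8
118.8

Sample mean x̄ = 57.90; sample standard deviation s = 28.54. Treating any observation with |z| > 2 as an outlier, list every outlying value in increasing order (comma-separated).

118.8

Cutoffs at x̄ ± 2s: 57.90 ± 2·28.54 = [0.82, 114.98].
118.8: z = 2.13, |z| > 2 → outlier.
Every other value lies within [0.82, 114.98].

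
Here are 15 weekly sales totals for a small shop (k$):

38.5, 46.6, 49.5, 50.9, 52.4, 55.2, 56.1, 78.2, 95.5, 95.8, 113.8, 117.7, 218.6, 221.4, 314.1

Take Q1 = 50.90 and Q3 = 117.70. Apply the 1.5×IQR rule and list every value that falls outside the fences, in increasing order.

IQR = Q3 − Q1 = 117.70 − 50.90 = 66.80.
Lower fence = Q1 − 1.5·IQR = 50.90 − 100.20 = -49.30.
Upper fence = Q3 + 1.5·IQR = 117.70 + 100.20 = 217.90.
218.6 > 217.90 → outlier.
221.4 > 217.90 → outlier.
314.1 > 217.90 → outlier.
All remaining values lie within [-49.30, 217.90].

218.6, 221.4, 314.1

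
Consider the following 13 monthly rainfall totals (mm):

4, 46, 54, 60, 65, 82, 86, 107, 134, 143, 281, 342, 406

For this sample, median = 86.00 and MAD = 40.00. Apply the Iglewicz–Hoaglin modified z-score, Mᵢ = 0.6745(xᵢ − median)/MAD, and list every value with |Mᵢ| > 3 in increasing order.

281, 342, 406

|Mᵢ| > 3 ⇔ |xᵢ − 86.00| > 3·40.00/0.6745 = 177.91.
So outliers lie outside [-91.91, 263.91].
281: M = 3.29 → outlier.
342: M = 4.32 → outlier.
406: M = 5.40 → outlier.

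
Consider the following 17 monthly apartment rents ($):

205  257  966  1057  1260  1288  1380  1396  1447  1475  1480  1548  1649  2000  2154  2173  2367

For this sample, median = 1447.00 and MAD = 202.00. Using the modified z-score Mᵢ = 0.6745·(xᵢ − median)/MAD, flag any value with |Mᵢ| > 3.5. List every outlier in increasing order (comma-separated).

205, 257

|Mᵢ| > 3.5 ⇔ |xᵢ − 1447.00| > 3.5·202.00/0.6745 = 1048.18.
So outliers lie outside [398.82, 2495.18].
205: M = -4.15 → outlier.
257: M = -3.97 → outlier.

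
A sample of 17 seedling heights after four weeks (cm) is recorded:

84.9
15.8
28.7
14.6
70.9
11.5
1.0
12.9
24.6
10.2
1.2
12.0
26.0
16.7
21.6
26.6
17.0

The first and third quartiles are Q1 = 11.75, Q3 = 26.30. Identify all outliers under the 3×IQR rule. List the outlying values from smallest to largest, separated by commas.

IQR = Q3 − Q1 = 26.30 − 11.75 = 14.55.
Lower fence = Q1 − 3·IQR = 11.75 − 43.65 = -31.90.
Upper fence = Q3 + 3·IQR = 26.30 + 43.65 = 69.95.
70.9 > 69.95 → outlier.
84.9 > 69.95 → outlier.
All remaining values lie within [-31.90, 69.95].

70.9, 84.9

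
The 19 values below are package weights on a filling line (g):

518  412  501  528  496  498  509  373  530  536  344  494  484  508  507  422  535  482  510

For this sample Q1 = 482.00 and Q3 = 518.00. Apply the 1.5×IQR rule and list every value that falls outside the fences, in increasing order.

IQR = Q3 − Q1 = 518.00 − 482.00 = 36.00.
Lower fence = Q1 − 1.5·IQR = 482.00 − 54.00 = 428.00.
Upper fence = Q3 + 1.5·IQR = 518.00 + 54.00 = 572.00.
344 < 428.00 → outlier.
373 < 428.00 → outlier.
412 < 428.00 → outlier.
422 < 428.00 → outlier.
All remaining values lie within [428.00, 572.00].

344, 373, 412, 422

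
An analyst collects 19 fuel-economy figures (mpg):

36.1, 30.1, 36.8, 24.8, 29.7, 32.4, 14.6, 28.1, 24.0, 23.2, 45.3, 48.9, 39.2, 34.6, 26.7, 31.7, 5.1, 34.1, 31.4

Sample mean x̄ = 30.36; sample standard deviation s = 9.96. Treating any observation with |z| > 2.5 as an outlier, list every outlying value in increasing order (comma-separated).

5.1

Cutoffs at x̄ ± 2.5s: 30.36 ± 2.5·9.96 = [5.46, 55.26].
5.1: z = -2.54, |z| > 2.5 → outlier.
Every other value lies within [5.46, 55.26].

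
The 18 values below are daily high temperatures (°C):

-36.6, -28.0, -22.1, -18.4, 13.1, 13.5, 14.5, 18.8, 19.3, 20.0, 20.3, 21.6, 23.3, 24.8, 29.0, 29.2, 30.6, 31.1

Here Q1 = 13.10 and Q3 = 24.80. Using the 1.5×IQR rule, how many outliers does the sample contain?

IQR = 11.70; fences at 13.10 − 17.55 = -4.45 and 24.80 + 17.55 = 42.35.
Outside the cutoffs: -36.6, -28.0, -22.1, -18.4.

4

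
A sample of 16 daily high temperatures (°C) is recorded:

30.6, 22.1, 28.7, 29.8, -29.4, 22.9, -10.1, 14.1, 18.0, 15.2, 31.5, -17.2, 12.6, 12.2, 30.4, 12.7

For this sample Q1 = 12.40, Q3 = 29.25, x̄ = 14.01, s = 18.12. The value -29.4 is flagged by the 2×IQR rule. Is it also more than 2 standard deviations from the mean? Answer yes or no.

z = (-29.4 − 14.01) / 18.12 = -2.40.
|z| = 2.40 > 2.

yes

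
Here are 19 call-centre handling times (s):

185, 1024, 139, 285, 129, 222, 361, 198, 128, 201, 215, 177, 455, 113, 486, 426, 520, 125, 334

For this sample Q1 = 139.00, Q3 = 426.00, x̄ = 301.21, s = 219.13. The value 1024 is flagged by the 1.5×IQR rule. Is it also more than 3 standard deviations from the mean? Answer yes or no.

z = (1024 − 301.21) / 219.13 = 3.30.
|z| = 3.30 > 3.

yes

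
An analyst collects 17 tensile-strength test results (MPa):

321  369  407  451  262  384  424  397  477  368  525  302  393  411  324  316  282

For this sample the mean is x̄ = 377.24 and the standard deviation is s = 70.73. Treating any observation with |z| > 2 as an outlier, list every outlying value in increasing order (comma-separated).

Cutoffs at x̄ ± 2s: 377.24 ± 2·70.73 = [235.78, 518.70].
525: z = 2.09, |z| > 2 → outlier.
Every other value lies within [235.78, 518.70].

525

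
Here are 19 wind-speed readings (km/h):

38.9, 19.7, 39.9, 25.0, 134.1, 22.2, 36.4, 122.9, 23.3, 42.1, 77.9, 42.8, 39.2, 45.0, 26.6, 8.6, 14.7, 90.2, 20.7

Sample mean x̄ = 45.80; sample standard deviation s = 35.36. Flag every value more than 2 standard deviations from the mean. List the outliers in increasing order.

Cutoffs at x̄ ± 2s: 45.80 ± 2·35.36 = [-24.92, 116.52].
122.9: z = 2.18, |z| > 2 → outlier.
134.1: z = 2.50, |z| > 2 → outlier.
Every other value lies within [-24.92, 116.52].

122.9, 134.1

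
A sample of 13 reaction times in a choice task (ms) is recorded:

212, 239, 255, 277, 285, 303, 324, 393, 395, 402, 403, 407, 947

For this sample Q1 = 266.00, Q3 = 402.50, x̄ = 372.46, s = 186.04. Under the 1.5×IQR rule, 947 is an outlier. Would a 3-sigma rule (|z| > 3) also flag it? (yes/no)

yes

z = (947 − 372.46) / 186.04 = 3.09.
|z| = 3.09 > 3.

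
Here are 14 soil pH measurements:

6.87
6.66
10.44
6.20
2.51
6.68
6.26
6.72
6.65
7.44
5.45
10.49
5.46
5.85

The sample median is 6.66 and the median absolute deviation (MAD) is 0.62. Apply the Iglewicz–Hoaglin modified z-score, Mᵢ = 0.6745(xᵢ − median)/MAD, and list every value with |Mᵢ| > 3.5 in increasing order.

|Mᵢ| > 3.5 ⇔ |xᵢ − 6.66| > 3.5·0.62/0.6745 = 3.22.
So outliers lie outside [3.44, 9.88].
2.51: M = -4.51 → outlier.
10.44: M = 4.11 → outlier.
10.49: M = 4.17 → outlier.

2.51, 10.44, 10.49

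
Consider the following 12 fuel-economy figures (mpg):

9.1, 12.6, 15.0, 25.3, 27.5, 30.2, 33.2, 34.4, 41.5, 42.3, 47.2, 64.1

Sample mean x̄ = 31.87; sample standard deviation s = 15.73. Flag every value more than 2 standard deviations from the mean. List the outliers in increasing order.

Cutoffs at x̄ ± 2s: 31.87 ± 2·15.73 = [0.41, 63.33].
64.1: z = 2.05, |z| > 2 → outlier.
Every other value lies within [0.41, 63.33].

64.1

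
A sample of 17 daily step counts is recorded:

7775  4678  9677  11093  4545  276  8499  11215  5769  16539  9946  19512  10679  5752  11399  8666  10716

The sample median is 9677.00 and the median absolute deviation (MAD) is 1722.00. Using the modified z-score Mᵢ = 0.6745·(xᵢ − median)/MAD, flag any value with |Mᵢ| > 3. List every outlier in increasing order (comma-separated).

|Mᵢ| > 3 ⇔ |xᵢ − 9677.00| > 3·1722.00/0.6745 = 7659.01.
So outliers lie outside [2017.99, 17336.01].
276: M = -3.68 → outlier.
19512: M = 3.85 → outlier.

276, 19512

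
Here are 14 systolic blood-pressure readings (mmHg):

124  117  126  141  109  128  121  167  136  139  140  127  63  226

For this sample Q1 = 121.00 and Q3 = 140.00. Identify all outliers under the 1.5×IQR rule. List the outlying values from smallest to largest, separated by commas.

IQR = Q3 − Q1 = 140.00 − 121.00 = 19.00.
Lower fence = Q1 − 1.5·IQR = 121.00 − 28.50 = 92.50.
Upper fence = Q3 + 1.5·IQR = 140.00 + 28.50 = 168.50.
63 < 92.50 → outlier.
226 > 168.50 → outlier.
All remaining values lie within [92.50, 168.50].

63, 226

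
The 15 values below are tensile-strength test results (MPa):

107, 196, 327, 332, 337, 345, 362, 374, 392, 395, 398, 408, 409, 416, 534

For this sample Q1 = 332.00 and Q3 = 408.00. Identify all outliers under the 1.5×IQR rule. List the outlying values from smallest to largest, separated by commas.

107, 196, 534

IQR = Q3 − Q1 = 408.00 − 332.00 = 76.00.
Lower fence = Q1 − 1.5·IQR = 332.00 − 114.00 = 218.00.
Upper fence = Q3 + 1.5·IQR = 408.00 + 114.00 = 522.00.
107 < 218.00 → outlier.
196 < 218.00 → outlier.
534 > 522.00 → outlier.
All remaining values lie within [218.00, 522.00].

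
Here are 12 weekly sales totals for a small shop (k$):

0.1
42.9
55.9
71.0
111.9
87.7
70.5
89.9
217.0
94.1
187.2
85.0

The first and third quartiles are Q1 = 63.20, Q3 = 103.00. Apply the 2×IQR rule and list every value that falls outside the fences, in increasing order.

187.2, 217.0

IQR = Q3 − Q1 = 103.00 − 63.20 = 39.80.
Lower fence = Q1 − 2·IQR = 63.20 − 79.60 = -16.40.
Upper fence = Q3 + 2·IQR = 103.00 + 79.60 = 182.60.
187.2 > 182.60 → outlier.
217.0 > 182.60 → outlier.
All remaining values lie within [-16.40, 182.60].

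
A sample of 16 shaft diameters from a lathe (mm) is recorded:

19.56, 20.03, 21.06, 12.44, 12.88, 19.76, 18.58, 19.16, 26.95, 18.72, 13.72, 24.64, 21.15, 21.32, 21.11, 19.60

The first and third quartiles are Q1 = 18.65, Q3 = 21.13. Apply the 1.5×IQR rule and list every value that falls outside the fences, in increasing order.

IQR = Q3 − Q1 = 21.13 − 18.65 = 2.48.
Lower fence = Q1 − 1.5·IQR = 18.65 − 3.72 = 14.93.
Upper fence = Q3 + 1.5·IQR = 21.13 + 3.72 = 24.85.
12.44 < 14.93 → outlier.
12.88 < 14.93 → outlier.
13.72 < 14.93 → outlier.
26.95 > 24.85 → outlier.
All remaining values lie within [14.93, 24.85].

12.44, 12.88, 13.72, 26.95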